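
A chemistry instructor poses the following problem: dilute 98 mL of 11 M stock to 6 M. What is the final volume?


C1V1 = C2V2
11 × 98 = 6 × V2
V2 = 1078/6 = 179.67 mL

179.67 mL


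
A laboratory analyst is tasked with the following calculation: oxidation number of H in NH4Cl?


H is +1 with nonmetals
Oxidation number: +1

+1


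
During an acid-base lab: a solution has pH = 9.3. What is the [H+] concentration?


[H+] = 10^(-pH) = 10^(-9.3)
= 5.01×10^-10 M

5.01×10^-10 M


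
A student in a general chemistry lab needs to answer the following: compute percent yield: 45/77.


% yield = actual/theoretical × 100
= 45/77 × 100
= 58.44%

58.44%


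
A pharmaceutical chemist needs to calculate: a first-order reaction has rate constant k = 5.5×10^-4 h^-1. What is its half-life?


t½ = ln2/k = 0.693147/(5.5×10^-4 h^-1)
= 1260 h

1260 h


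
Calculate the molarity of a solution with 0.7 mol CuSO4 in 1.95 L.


M = n/V = 0.7/1.95 = 0.359 mol/L

0.359 M


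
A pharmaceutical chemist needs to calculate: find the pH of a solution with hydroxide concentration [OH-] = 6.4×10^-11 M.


pOH = -log10([OH-]) = -log10(6.4×10^-11)
= 11 - log10(6.4) = 10.19
pH = 14 - pOH = 14 - 10.19 = 3.81

3.81


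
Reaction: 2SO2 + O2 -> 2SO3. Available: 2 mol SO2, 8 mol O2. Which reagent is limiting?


Mole ratio available / coefficient:
  SO2: 2/2 = 1.000
  O2: 8/1 = 8.000
Smaller ratio is limiting.

SO2


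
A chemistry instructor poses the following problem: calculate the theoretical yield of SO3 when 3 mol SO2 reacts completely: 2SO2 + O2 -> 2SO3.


Mole ratio SO3:SO2 = 2:2
n(SO3) = 3 × 2/2 = 3.000 mol
mass = 3.000 × 80.07 = 240.21 g

240.21 g


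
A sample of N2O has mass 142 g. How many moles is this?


M(N2O) = 44.02 g/mol
n = mass/M = 142/44.02 = 3.2258 mol

3.2258 mol


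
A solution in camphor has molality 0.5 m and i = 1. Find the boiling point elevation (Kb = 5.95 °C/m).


ΔTb = Kb × m × i
= 5.95 × 0.5 × 1
= 2.975 °C

2.975 °C


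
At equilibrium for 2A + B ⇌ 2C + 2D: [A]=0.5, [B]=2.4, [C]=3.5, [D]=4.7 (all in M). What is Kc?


Kc = [C]^2[D]^2/([A]^2[B])
= (3.5^2 × 4.7^2)/(0.5^2 × 2.4^1)
= 270.6025/0.6
= 451.0

451.0


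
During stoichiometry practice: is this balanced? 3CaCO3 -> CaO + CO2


Equation: 3CaCO3 -> CaO + CO2
Check atoms: C: 3≠1, Ca: 3≠1, O: 9≠3
Not balanced

No, not balanced


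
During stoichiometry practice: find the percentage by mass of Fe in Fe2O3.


M(Fe2O3) = 2×55.85 + 3×16.0 = 159.70 g/mol
Mass of Fe = 2 × 55.85 = 111.70 g/mol
% Fe = 111.70/159.70 × 100 = 69.94%

69.94%


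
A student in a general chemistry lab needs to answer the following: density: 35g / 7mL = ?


ρ = mass/volume
= 35/7
= 5.0 g/mL

5.0 g/mL


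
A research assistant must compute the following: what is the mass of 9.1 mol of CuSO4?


M(CuSO4) = 159.62 g/mol
mass = n × M = 9.1 × 159.62 = 1452.54 g

1452.54 g


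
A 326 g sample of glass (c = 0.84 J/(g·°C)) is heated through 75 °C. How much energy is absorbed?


q = mcΔT = 326 × 0.84 × 75
= 20538.00 J

20538.00 J


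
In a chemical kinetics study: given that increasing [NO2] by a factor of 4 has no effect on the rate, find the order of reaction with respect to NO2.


rate ∝ [NO2]^n
rate ∝ [NO2]^0
Order in NO2: 0

0


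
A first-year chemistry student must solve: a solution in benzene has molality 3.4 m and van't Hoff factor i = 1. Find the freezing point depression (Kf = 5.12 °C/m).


ΔTf = Kf × m × i
= 5.12 × 3.4 × 1
= 17.408 °C

17.408 °C


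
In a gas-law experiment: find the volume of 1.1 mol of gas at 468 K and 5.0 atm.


PV = nRT  (R = 0.08206 L·atm/(mol·K))
V = nRT/P = 1.1×0.08206×468/5.0
= 8.449 L

8.449 L


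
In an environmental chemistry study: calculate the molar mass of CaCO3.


M(CaCO3) = 1×40.08 + 1×12.01 + 3×16.0
= 40.08 + 12.01 + 48.0
= 100.09 g/mol

100.09 g/mol


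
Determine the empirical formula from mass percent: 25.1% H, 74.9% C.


Assume 100 g sample. Moles of each element:
  H: 25.1/1.008 = 24.901 mol
  C: 74.9/12.01 = 6.236 mol
Divide by smallest (6.236):
  H: 24.901/6.236 = 3.99
  C: 6.236/6.236 = 1.0
Empirical formula: CH4

CH4


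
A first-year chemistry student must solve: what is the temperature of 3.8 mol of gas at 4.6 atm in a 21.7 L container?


PV = nRT  (R = 0.08206 L·atm/(mol·K))
T = PV/(nR) = 4.6×21.7/(3.8×0.08206)
= 99.82/0.311828
= 320.11 K

320.11 K


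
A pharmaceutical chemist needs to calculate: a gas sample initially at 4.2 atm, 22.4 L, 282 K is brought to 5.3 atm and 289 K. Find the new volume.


P1V1/T1 = P2V2/T2
V2 = P1V1T2/(T1P2)
= 4.2×22.4×289/(282×5.3)
= 18.192 L

18.192 L


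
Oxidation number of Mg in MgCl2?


Group 2 metal: +2
Oxidation number: +2

+2


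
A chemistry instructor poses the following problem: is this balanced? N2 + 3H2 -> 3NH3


Equation: N2 + 3H2 -> 3NH3
Check atoms: H: 6≠9, N: 2≠3
Not balanced

No, not balanced


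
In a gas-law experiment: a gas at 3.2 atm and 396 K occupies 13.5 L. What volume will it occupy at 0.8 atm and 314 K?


P1V1/T1 = P2V2/T2
V2 = P1V1T2/(T1P2)
= 3.2×13.5×314/(396×0.8)
= 42.818 L

42.818 L


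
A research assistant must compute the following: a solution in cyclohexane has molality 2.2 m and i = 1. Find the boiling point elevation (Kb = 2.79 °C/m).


ΔTb = Kb × m × i
= 2.79 × 2.2 × 1
= 6.138 °C

6.138 °C


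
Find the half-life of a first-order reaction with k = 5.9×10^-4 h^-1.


t½ = ln2/k = 0.693147/(5.9×10^-4 h^-1)
= 1175 h

1175 h


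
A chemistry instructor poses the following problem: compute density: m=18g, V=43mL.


ρ = mass/volume
= 18/43
= 0.419 g/mL

0.419 g/mL


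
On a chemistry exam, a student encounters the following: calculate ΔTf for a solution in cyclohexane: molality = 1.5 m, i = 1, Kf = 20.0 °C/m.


ΔTf = Kf × m × i
= 20.0 × 1.5 × 1
= 30.0 °C

30.0 °C


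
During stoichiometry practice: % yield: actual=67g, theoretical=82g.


% yield = actual/theoretical × 100
= 67/82 × 100
= 81.71%

81.71%


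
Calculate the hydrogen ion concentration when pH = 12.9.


[H+] = 10^(-pH) = 10^(-12.9)
= 1.26×10^-13 M

1.26×10^-13 M


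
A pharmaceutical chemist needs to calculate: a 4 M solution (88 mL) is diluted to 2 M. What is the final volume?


C1V1 = C2V2
4 × 88 = 2 × V2
V2 = 352/2 = 176.0 mL

176.0 mL


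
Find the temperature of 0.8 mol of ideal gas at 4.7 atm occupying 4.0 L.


PV = nRT  (R = 0.08206 L·atm/(mol·K))
T = PV/(nR) = 4.7×4.0/(0.8×0.08206)
= 18.80/0.065648
= 286.38 K

286.38 K


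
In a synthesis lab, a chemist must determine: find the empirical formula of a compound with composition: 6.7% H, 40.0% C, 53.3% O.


Assume 100 g sample. Moles of each element:
  H: 6.7/1.008 = 6.647 mol
  C: 40.0/12.01 = 3.331 mol
  O: 53.3/16.0 = 3.331 mol
Divide by smallest (3.331):
  H: 6.647/3.331 = 2.0
  C: 3.331/3.331 = 1.0
  O: 3.331/3.331 = 1.0
Empirical formula: CH2O

CH2O


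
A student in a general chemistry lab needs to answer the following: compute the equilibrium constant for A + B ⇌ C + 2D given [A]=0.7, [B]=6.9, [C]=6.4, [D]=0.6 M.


Kc = [C][D]^2/([A][B])
= (6.4^1 × 0.6^2)/(0.7^1 × 6.9^1)
= 2.304/4.83
= 0.4770

0.4770


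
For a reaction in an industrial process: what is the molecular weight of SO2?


M(SO2) = 1×32.07 + 2×16.0
= 32.07 + 32.0
= 64.07 g/mol

64.07 g/mol


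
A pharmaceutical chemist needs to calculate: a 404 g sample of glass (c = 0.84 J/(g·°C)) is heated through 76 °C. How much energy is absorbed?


q = mcΔT = 404 × 0.84 × 76
= 25791.36 J

25791.36 J


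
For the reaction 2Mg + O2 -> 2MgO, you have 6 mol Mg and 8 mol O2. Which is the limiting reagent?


Mole ratio available / coefficient:
  Mg: 6/2 = 3.000
  O2: 8/1 = 8.000
Smaller ratio is limiting.

Mg


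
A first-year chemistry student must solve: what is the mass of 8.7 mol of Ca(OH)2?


M(Ca(OH)2) = 74.1 g/mol
mass = n × M = 8.7 × 74.1 = 644.67 g

644.67 g


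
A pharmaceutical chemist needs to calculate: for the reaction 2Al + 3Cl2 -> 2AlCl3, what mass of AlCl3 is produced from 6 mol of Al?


Mole ratio AlCl3:Al = 2:2
n(AlCl3) = 6 × 2/2 = 6.000 mol
mass = 6.000 × 133.33 = 799.98 g

799.98 g


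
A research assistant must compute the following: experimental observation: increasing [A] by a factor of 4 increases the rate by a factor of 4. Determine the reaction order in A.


rate ∝ [A]^n
4^n = 4 → n = 1
Order in A: 1

1


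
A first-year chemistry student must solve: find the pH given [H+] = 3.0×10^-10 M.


pH = -log10([H+]) = -log10(3.0×10^-10)
= 10 - log10(3.0)
= 10 - 0.48
= 9.52

9.52


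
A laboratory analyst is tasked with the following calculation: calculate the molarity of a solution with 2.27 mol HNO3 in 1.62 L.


M = n/V = 2.27/1.62 = 1.401 mol/L

1.401 M


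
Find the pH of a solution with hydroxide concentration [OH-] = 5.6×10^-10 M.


pOH = -log10([OH-]) = -log10(5.6×10^-10)
= 10 - log10(5.6) = 9.25
pH = 14 - pOH = 14 - 9.25 = 4.75

4.75


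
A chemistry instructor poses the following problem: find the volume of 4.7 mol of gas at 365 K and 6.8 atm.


PV = nRT  (R = 0.08206 L·atm/(mol·K))
V = nRT/P = 4.7×0.08206×365/6.8
= 20.702 L

20.702 L


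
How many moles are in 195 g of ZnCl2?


M(ZnCl2) = 136.28 g/mol
n = mass/M = 195/136.28 = 1.4309 mol

1.4309 mol


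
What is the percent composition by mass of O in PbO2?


M(PbO2) = 1×207.2 + 2×16.0 = 239.20 g/mol
Mass of O = 2 × 16.0 = 32.00 g/mol
% O = 32.00/239.20 × 100 = 13.38%

13.38%


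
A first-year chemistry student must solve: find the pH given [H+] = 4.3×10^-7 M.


pH = -log10([H+]) = -log10(4.3×10^-7)
= 7 - log10(4.3)
= 7 - 0.63
= 6.37

6.37


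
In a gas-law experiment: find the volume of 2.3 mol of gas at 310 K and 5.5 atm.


PV = nRT  (R = 0.08206 L·atm/(mol·K))
V = nRT/P = 2.3×0.08206×310/5.5
= 10.638 L

10.638 L


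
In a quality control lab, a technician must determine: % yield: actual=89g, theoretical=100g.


% yield = actual/theoretical × 100
= 89/100 × 100
= 89.0%

89.0%


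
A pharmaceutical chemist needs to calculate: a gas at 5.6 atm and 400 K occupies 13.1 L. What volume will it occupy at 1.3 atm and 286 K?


P1V1/T1 = P2V2/T2
V2 = P1V1T2/(T1P2)
= 5.6×13.1×286/(400×1.3)
= 40.348 L

40.348 L


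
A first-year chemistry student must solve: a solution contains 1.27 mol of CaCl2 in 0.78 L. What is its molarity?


M = n/V = 1.27/0.78 = 1.628 mol/L

1.628 M


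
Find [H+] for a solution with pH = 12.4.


[H+] = 10^(-pH) = 10^(-12.4)
= 3.98×10^-13 M

3.98×10^-13 M


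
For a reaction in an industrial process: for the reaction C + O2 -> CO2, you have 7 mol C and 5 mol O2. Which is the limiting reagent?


Mole ratio available / coefficient:
  C: 7/1 = 7.000
  O2: 5/1 = 5.000
Smaller ratio is limiting.

O2


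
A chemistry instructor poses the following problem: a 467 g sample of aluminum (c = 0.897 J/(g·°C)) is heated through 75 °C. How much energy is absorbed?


q = mcΔT = 467 × 0.897 × 75
= 31417.43 J

31417.43 J


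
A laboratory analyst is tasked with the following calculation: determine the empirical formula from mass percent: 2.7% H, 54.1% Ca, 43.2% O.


Assume 100 g sample. Moles of each element:
  H: 2.7/1.008 = 2.679 mol
  Ca: 54.1/40.08 = 1.35 mol
  O: 43.2/16.0 = 2.7 mol
Divide by smallest (1.35):
  H: 2.679/1.35 = 1.98
  Ca: 1.35/1.35 = 1.0
  O: 2.7/1.35 = 2.0
Empirical formula: CaO2H2

CaO2H2


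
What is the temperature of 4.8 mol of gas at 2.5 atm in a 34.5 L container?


PV = nRT  (R = 0.08206 L·atm/(mol·K))
T = PV/(nR) = 2.5×34.5/(4.8×0.08206)
= 86.25/0.393888
= 218.97 K

218.97 K


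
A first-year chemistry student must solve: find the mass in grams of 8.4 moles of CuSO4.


M(CuSO4) = 159.62 g/mol
mass = n × M = 8.4 × 159.62 = 1340.81 g

1340.81 g


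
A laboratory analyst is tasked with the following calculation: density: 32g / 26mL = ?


ρ = mass/volume
= 32/26
= 1.231 g/mL

1.231 g/mL


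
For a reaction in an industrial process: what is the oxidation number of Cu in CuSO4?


Sulfate is -2, so Cu = +2
Oxidation number: +2

+2


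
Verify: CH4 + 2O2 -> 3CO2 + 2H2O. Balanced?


Equation: CH4 + 2O2 -> 3CO2 + 2H2O
Check atoms: C: 1≠3, H: 4=4, O: 4≠8
Not balanced

No, not balanced


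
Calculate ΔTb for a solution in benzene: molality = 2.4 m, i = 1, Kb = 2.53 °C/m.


ΔTb = Kb × m × i
= 2.53 × 2.4 × 1
= 6.072 °C

6.072 °C


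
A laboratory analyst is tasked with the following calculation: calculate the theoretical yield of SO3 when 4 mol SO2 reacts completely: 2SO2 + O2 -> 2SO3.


Mole ratio SO3:SO2 = 2:2
n(SO3) = 4 × 2/2 = 4.000 mol
mass = 4.000 × 80.07 = 320.28 g

320.28 g


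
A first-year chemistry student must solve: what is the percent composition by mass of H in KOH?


M(KOH) = 1×39.1 + 1×16.0 + 1×1.008 = 56.108 g/mol
Mass of H = 1 × 1.008 = 1.008 g/mol
% H = 1.008/56.108 × 100 = 1.80%

1.80%


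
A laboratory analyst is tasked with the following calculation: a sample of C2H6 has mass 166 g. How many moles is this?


M(C2H6) = 30.07 g/mol
n = mass/M = 166/30.07 = 5.5205 mol

5.5205 mol


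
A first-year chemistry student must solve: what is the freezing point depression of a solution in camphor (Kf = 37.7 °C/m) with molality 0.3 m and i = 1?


ΔTf = Kf × m × i
= 37.7 × 0.3 × 1
= 11.31 °C

11.31 °C


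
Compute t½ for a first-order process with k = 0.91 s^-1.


t½ = ln2/k = 0.693147/(0.91 s^-1)
= 0.7617 s

0.7617 s


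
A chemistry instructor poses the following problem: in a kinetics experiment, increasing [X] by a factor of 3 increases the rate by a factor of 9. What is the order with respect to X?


rate ∝ [X]^n
3^n = 9 → n = 2
Order in X: 2

2


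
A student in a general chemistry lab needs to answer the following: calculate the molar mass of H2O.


M(H2O) = 2×1.008 + 1×16.0
= 2.02 + 16.0
= 18.02 g/mol

18.02 g/mol


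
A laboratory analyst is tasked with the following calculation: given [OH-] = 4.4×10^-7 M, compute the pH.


pOH = -log10([OH-]) = -log10(4.4×10^-7)
= 7 - log10(4.4) = 6.36
pH = 14 - pOH = 14 - 6.36 = 7.64

7.64


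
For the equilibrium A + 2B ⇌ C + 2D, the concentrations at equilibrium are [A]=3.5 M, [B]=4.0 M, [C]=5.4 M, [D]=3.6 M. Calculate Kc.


Kc = [C][D]^2/([A][B]^2)
= (5.4^1 × 3.6^2)/(3.5^1 × 4.0^2)
= 69.984/56
= 1.250

1.250


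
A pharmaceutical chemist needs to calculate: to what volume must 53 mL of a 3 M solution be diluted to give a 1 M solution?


C1V1 = C2V2
3 × 53 = 1 × V2
V2 = 159/1 = 159.0 mL

159.0 mL


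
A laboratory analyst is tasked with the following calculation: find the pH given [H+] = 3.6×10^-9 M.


pH = -log10([H+]) = -log10(3.6×10^-9)
= 9 - log10(3.6)
= 9 - 0.56
= 8.44

8.44


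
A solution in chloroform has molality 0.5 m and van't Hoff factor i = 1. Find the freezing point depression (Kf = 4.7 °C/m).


ΔTf = Kf × m × i
= 4.7 × 0.5 × 1
= 2.35 °C

2.35 °C


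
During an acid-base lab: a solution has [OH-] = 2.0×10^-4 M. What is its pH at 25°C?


pOH = -log10([OH-]) = -log10(2.0×10^-4)
= 4 - log10(2.0) = 3.7
pH = 14 - pOH = 14 - 3.7 = 10.3

10.3


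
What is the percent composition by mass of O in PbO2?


M(PbO2) = 1×207.2 + 2×16.0 = 239.20 g/mol
Mass of O = 2 × 16.0 = 32.00 g/mol
% O = 32.00/239.20 × 100 = 13.38%

13.38%


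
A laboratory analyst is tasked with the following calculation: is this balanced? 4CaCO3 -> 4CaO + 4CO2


Equation: 4CaCO3 -> 4CaO + 4CO2
Check atoms: C: 4=4, Ca: 4=4, O: 12=12
Balanced

Yes, balanced


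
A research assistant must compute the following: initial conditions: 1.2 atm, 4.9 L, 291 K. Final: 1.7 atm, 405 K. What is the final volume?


P1V1/T1 = P2V2/T2
V2 = P1V1T2/(T1P2)
= 1.2×4.9×405/(291×1.7)
= 4.814 L

4.814 L


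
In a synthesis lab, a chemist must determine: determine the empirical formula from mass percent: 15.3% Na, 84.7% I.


Assume 100 g sample. Moles of each element:
  Na: 15.3/22.99 = 0.666 mol
  I: 84.7/126.9 = 0.667 mol
Divide by smallest (0.666):
  Na: 0.666/0.666 = 1.0
  I: 0.667/0.666 = 1.0
Empirical formula: NaI

NaI


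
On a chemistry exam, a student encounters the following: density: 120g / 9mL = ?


ρ = mass/volume
= 120/9
= 13.333 g/mL

13.333 g/mL


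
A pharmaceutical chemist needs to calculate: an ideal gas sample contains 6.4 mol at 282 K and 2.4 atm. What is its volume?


PV = nRT  (R = 0.08206 L·atm/(mol·K))
V = nRT/P = 6.4×0.08206×282/2.4
= 61.709 L

61.709 L


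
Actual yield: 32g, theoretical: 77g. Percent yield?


% yield = actual/theoretical × 100
= 32/77 × 100
= 41.56%

41.56%


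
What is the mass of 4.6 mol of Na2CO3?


M(Na2CO3) = 105.99 g/mol
mass = n × M = 4.6 × 105.99 = 487.55 g

487.55 g


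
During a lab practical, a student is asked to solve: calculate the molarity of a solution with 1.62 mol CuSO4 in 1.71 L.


M = n/V = 1.62/1.71 = 0.947 mol/L

0.947 M


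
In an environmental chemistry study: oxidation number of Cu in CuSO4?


Sulfate is -2, so Cu = +2
Oxidation number: +2

+2


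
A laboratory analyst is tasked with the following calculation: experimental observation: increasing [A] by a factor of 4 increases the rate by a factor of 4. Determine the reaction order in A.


rate ∝ [A]^n
4^n = 4 → n = 1
Order in A: 1

1


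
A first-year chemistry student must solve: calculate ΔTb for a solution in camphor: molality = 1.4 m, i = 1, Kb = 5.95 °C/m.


ΔTb = Kb × m × i
= 5.95 × 1.4 × 1
= 8.33 °C

8.33 °C


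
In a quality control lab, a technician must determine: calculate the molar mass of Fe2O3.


M(Fe2O3) = 2×55.85 + 3×16.0
= 111.7 + 48.0
= 159.7 g/mol

159.7 g/mol


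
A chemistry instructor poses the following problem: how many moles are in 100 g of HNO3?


M(HNO3) = 63.02 g/mol
n = mass/M = 100/63.02 = 1.5868 mol

1.5868 mol


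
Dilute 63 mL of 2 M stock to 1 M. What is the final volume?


C1V1 = C2V2
2 × 63 = 1 × V2
V2 = 126/1 = 126.0 mL

126.0 mL


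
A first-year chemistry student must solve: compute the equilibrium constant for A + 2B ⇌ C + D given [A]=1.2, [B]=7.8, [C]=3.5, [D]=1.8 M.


Kc = [C][D]/([A][B]^2)
= (3.5^1 × 1.8^1)/(1.2^1 × 7.8^2)
= 6.3/73.008
= 0.08629

0.08629


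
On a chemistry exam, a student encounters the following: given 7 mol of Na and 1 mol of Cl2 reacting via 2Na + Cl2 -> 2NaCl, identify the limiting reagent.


Mole ratio available / coefficient:
  Na: 7/2 = 3.500
  Cl2: 1/1 = 1.000
Smaller ratio is limiting.

Cl2


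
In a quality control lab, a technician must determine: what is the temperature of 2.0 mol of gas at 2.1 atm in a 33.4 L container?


PV = nRT  (R = 0.08206 L·atm/(mol·K))
T = PV/(nR) = 2.1×33.4/(2.0×0.08206)
= 70.14/0.164120
= 427.37 K

427.37 K


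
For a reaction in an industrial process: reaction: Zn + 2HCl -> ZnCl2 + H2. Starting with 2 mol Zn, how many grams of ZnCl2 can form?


Mole ratio ZnCl2:Zn = 1:1
n(ZnCl2) = 2 × 1/1 = 2.000 mol
mass = 2.000 × 136.28 = 272.56 g

272.56 g


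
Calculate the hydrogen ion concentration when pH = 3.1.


[H+] = 10^(-pH) = 10^(-3.1)
= 7.94×10^-4 M

7.94×10^-4 M


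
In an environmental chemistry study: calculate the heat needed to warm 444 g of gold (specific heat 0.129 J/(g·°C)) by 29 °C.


q = mcΔT = 444 × 0.129 × 29
= 1661.00 J

1661.00 J


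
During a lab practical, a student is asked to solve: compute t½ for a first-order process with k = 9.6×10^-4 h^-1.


t½ = ln2/k = 0.693147/(9.6×10^-4 h^-1)
= 722.0 h

722.0 h


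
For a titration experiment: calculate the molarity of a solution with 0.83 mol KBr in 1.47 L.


M = n/V = 0.83/1.47 = 0.565 mol/L

0.565 M


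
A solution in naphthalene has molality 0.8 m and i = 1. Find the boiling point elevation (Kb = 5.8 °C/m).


ΔTb = Kb × m × i
= 5.8 × 0.8 × 1
= 4.64 °C

4.64 °C


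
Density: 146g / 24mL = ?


ρ = mass/volume
= 146/24
= 6.083 g/mL

6.083 g/mL


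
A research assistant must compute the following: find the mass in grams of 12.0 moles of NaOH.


M(NaOH) = 40.0 g/mol
mass = n × M = 12.0 × 40.0 = 480.00 g

480.00 g


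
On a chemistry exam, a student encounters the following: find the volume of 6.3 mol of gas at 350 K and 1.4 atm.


PV = nRT  (R = 0.08206 L·atm/(mol·K))
V = nRT/P = 6.3×0.08206×350/1.4
= 129.244 L

129.244 L


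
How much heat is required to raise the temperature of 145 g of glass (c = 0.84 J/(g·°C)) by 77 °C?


q = mcΔT = 145 × 0.84 × 77
= 9378.60 J

9378.60 J


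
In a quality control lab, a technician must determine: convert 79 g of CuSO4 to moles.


M(CuSO4) = 159.62 g/mol
n = mass/M = 79/159.62 = 0.4949 mol

0.4949 mol


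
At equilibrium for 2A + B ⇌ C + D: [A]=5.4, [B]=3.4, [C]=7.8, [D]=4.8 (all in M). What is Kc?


Kc = [C][D]/([A]^2[B])
= (7.8^1 × 4.8^1)/(5.4^2 × 3.4^1)
= 37.44/99.144
= 0.3776

0.3776


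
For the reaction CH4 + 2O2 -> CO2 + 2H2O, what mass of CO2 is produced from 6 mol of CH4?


Mole ratio CO2:CH4 = 1:1
n(CO2) = 6 × 1/1 = 6.000 mol
mass = 6.000 × 44.01 = 264.06 g

264.06 g


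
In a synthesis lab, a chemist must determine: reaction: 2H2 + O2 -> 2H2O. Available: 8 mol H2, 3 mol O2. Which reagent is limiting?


Mole ratio available / coefficient:
  H2: 8/2 = 4.000
  O2: 3/1 = 3.000
Smaller ratio is limiting.

O2


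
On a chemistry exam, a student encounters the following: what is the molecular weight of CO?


M(CO) = 1×12.01 + 1×16.0
= 12.01 + 16.0
= 28.01 g/mol

28.01 g/mol


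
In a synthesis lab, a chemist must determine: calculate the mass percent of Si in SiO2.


M(SiO2) = 1×28.09 + 2×16.0 = 60.09 g/mol
Mass of Si = 1 × 28.09 = 28.09 g/mol
% Si = 28.09/60.09 × 100 = 46.75%

46.75%


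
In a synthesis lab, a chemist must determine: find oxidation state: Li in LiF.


Group 1 metal: +1
Oxidation number: +1

+1


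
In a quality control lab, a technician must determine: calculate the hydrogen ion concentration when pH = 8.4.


[H+] = 10^(-pH) = 10^(-8.4)
= 3.98×10^-9 M

3.98×10^-9 M


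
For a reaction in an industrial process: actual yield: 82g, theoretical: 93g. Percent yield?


% yield = actual/theoretical × 100
= 82/93 × 100
= 88.17%

88.17%


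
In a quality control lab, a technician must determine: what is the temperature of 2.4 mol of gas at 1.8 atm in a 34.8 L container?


PV = nRT  (R = 0.08206 L·atm/(mol·K))
T = PV/(nR) = 1.8×34.8/(2.4×0.08206)
= 62.64/0.196944
= 318.06 K

318.06 K


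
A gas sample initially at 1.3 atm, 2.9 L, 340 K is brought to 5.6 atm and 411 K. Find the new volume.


P1V1/T1 = P2V2/T2
V2 = P1V1T2/(T1P2)
= 1.3×2.9×411/(340×5.6)
= 0.814 L

0.814 L


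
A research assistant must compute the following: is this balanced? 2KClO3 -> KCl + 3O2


Equation: 2KClO3 -> KCl + 3O2
Check atoms: Cl: 2≠1, K: 2≠1, O: 6=6
Not balanced

No, not balanced


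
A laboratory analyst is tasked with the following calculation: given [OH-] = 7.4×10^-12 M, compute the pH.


pOH = -log10([OH-]) = -log10(7.4×10^-12)
= 12 - log10(7.4) = 11.13
pH = 14 - pOH = 14 - 11.13 = 2.87

2.87


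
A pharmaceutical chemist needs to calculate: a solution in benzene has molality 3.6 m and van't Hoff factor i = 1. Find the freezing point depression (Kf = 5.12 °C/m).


ΔTf = Kf × m × i
= 5.12 × 3.6 × 1
= 18.432 °C

18.432 °C


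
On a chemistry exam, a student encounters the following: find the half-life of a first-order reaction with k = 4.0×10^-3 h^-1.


t½ = ln2/k = 0.693147/(4.0×10^-3 h^-1)
= 173.3 h

173.3 h


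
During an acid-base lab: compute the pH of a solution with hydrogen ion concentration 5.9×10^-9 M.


pH = -log10([H+]) = -log10(5.9×10^-9)
= 9 - log10(5.9)
= 9 - 0.77
= 8.23

8.23


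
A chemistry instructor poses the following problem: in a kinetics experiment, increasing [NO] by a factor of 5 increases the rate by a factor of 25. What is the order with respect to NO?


rate ∝ [NO]^n
5^n = 25 → n = 2
Order in NO: 2

2


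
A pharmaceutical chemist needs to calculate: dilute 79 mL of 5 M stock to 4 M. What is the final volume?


C1V1 = C2V2
5 × 79 = 4 × V2
V2 = 395/4 = 98.75 mL

98.75 mL


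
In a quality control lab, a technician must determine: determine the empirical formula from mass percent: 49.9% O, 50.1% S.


Assume 100 g sample. Moles of each element:
  O: 49.9/16.0 = 3.119 mol
  S: 50.1/32.07 = 1.562 mol
Divide by smallest (1.562):
  O: 3.119/1.562 = 2.0
  S: 1.562/1.562 = 1.0
Empirical formula: SO2

SO2


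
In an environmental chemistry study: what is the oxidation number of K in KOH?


Group 1 metal: +1
Oxidation number: +1

+1


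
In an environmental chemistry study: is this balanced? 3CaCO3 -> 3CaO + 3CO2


Equation: 3CaCO3 -> 3CaO + 3CO2
Check atoms: C: 3=3, Ca: 3=3, O: 9=9
Balanced

Yes, balanced


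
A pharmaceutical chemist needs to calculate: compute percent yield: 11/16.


% yield = actual/theoretical × 100
= 11/16 × 100
= 68.75%

68.75%


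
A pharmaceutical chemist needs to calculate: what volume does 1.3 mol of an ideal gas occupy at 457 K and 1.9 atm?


PV = nRT  (R = 0.08206 L·atm/(mol·K))
V = nRT/P = 1.3×0.08206×457/1.9
= 25.659 L

25.659 L


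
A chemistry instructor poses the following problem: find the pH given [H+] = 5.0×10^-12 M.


pH = -log10([H+]) = -log10(5.0×10^-12)
= 12 - log10(5.0)
= 12 - 0.7
= 11.3

11.3


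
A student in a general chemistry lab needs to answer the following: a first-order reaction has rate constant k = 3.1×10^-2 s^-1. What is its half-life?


t½ = ln2/k = 0.693147/(3.1×10^-2 s^-1)
= 22.36 s

22.36 s


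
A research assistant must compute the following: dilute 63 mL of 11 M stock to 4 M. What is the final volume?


C1V1 = C2V2
11 × 63 = 4 × V2
V2 = 693/4 = 173.25 mL

173.25 mL


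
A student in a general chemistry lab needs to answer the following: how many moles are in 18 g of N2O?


M(N2O) = 44.02 g/mol
n = mass/M = 18/44.02 = 0.4089 mol

0.4089 mol


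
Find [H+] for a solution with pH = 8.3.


[H+] = 10^(-pH) = 10^(-8.3)
= 5.01×10^-9 M

5.01×10^-9 M


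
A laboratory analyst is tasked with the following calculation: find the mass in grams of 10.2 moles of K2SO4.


M(K2SO4) = 174.27 g/mol
mass = n × M = 10.2 × 174.27 = 1777.55 g

1777.55 g


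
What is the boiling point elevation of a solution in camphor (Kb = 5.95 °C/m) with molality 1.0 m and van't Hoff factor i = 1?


ΔTb = Kb × m × i
= 5.95 × 1.0 × 1
= 5.95 °C

5.95 °C


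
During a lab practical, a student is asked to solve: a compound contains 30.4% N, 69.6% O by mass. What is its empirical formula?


Assume 100 g sample. Moles of each element:
  N: 30.4/14.01 = 2.17 mol
  O: 69.6/16.0 = 4.35 mol
Divide by smallest (2.17):
  N: 2.17/2.17 = 1.0
  O: 4.35/2.17 = 2.0
Empirical formula: NO2

NO2


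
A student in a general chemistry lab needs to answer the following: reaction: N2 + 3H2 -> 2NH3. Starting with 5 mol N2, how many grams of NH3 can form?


Mole ratio NH3:N2 = 2:1
n(NH3) = 5 × 2/1 = 10.000 mol
mass = 10.000 × 17.03 = 170.3 g

170.3 g


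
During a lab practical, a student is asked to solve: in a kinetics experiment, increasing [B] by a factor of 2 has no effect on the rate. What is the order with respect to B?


rate ∝ [B]^n
rate ∝ [B]^0
Order in B: 0

0


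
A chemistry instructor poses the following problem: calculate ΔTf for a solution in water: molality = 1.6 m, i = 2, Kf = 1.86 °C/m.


ΔTf = Kf × m × i
= 1.86 × 1.6 × 2
= 5.952 °C

5.952 °C


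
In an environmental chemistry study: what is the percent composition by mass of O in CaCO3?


M(CaCO3) = 1×40.08 + 1×12.01 + 3×16.0 = 100.09 g/mol
Mass of O = 3 × 16.0 = 48.00 g/mol
% O = 48.00/100.09 × 100 = 47.96%

47.96%


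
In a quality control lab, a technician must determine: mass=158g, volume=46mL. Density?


ρ = mass/volume
= 158/46
= 3.435 g/mL

3.435 g/mL


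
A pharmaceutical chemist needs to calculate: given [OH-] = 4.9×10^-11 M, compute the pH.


pOH = -log10([OH-]) = -log10(4.9×10^-11)
= 11 - log10(4.9) = 10.31
pH = 14 - pOH = 14 - 10.31 = 3.69

3.69


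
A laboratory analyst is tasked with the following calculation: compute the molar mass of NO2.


M(NO2) = 1×14.01 + 2×16.0
= 14.01 + 32.0
= 46.01 g/mol

46.01 g/mol


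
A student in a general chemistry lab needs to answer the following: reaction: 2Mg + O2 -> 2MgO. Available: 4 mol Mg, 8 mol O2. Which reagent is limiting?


Mole ratio available / coefficient:
  Mg: 4/2 = 2.000
  O2: 8/1 = 8.000
Smaller ratio is limiting.

Mg


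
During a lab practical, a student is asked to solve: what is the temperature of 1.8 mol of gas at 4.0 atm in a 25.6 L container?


PV = nRT  (R = 0.08206 L·atm/(mol·K))
T = PV/(nR) = 4.0×25.6/(1.8×0.08206)
= 102.40/0.147708
= 693.26 K

693.26 K


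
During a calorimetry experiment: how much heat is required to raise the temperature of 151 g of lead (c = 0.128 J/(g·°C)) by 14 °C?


q = mcΔT = 151 × 0.128 × 14
= 270.59 J

270.59 J


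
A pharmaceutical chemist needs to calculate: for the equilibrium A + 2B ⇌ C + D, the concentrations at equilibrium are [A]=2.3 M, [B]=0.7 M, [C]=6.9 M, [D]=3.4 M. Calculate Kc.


Kc = [C][D]/([A][B]^2)
= (6.9^1 × 3.4^1)/(2.3^1 × 0.7^2)
= 23.46/1.127
= 20.82

20.82


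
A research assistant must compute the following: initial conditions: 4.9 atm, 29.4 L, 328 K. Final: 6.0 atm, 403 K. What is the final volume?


P1V1/T1 = P2V2/T2
V2 = P1V1T2/(T1P2)
= 4.9×29.4×403/(328×6.0)
= 29.5 L

29.5 L


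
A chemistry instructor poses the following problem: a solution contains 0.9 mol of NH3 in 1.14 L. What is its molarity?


M = n/V = 0.9/1.14 = 0.789 mol/L

0.789 M


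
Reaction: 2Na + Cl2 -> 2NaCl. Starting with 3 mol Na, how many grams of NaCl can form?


Mole ratio NaCl:Na = 2:2
n(NaCl) = 3 × 2/2 = 3.000 mol
mass = 3.000 × 58.44 = 175.32 g

175.32 g


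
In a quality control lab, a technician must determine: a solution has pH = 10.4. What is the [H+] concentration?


[H+] = 10^(-pH) = 10^(-10.4)
= 3.98×10^-11 M

3.98×10^-11 M


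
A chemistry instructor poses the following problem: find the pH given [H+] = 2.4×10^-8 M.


pH = -log10([H+]) = -log10(2.4×10^-8)
= 8 - log10(2.4)
= 8 - 0.38
= 7.62

7.62


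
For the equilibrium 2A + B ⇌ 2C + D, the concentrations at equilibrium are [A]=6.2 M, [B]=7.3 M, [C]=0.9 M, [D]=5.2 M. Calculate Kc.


Kc = [C]^2[D]/([A]^2[B])
= (0.9^2 × 5.2^1)/(6.2^2 × 7.3^1)
= 4.212/280.612
= 0.01501

0.01501


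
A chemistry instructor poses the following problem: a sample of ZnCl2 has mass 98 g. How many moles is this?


M(ZnCl2) = 136.28 g/mol
n = mass/M = 98/136.28 = 0.7191 mol

0.7191 mol


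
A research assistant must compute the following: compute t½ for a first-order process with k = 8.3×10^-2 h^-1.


t½ = ln2/k = 0.693147/(8.3×10^-2 h^-1)
= 8.351 h

8.351 h


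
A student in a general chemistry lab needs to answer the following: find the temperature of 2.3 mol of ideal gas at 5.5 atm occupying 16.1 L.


PV = nRT  (R = 0.08206 L·atm/(mol·K))
T = PV/(nR) = 5.5×16.1/(2.3×0.08206)
= 88.55/0.188738
= 469.17 K

469.17 K


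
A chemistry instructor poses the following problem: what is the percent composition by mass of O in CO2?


M(CO2) = 1×12.01 + 2×16.0 = 44.01 g/mol
Mass of O = 2 × 16.0 = 32.00 g/mol
% O = 32.00/44.01 × 100 = 72.71%

72.71%


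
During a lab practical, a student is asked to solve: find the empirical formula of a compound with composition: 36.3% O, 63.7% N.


Assume 100 g sample. Moles of each element:
  O: 36.3/16.0 = 2.269 mol
  N: 63.7/14.01 = 4.547 mol
Divide by smallest (2.269):
  O: 2.269/2.269 = 1.0
  N: 4.547/2.269 = 2.0
Empirical formula: N2O

N2O


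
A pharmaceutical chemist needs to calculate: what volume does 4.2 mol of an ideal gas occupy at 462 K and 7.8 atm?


PV = nRT  (R = 0.08206 L·atm/(mol·K))
V = nRT/P = 4.2×0.08206×462/7.8
= 20.414 L

20.414 L


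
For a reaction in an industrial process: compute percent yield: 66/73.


% yield = actual/theoretical × 100
= 66/73 × 100
= 90.41%

90.41%


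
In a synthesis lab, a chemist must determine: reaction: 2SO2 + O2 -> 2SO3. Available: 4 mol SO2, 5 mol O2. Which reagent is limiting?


Mole ratio available / coefficient:
  SO2: 4/2 = 2.000
  O2: 5/1 = 5.000
Smaller ratio is limiting.

SO2


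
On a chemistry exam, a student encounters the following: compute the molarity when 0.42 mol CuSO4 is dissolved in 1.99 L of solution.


M = n/V = 0.42/1.99 = 0.211 mol/L

0.211 M


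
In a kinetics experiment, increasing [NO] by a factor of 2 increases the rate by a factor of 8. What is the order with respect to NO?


rate ∝ [NO]^n
2^n = 8 → n = 3
Order in NO: 3

3


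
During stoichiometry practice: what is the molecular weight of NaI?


M(NaI) = 1×22.99 + 1×126.9
= 22.99 + 126.9
= 149.89 g/mol

149.89 g/mol


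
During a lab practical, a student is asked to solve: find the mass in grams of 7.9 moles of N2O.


M(N2O) = 44.02 g/mol
mass = n × M = 7.9 × 44.02 = 347.76 g

347.76 g


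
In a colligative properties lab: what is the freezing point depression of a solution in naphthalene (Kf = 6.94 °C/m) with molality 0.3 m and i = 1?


ΔTf = Kf × m × i
= 6.94 × 0.3 × 1
= 2.082 °C

2.082 °C


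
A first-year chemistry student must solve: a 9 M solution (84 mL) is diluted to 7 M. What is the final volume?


C1V1 = C2V2
9 × 84 = 7 × V2
V2 = 756/7 = 108.0 mL

108.0 mL


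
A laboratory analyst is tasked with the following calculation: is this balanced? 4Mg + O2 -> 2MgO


Equation: 4Mg + O2 -> 2MgO
Check atoms: Mg: 4≠2, O: 2=2
Not balanced

No, not balanced


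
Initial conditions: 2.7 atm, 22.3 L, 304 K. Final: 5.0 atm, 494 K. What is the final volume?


P1V1/T1 = P2V2/T2
V2 = P1V1T2/(T1P2)
= 2.7×22.3×494/(304×5.0)
= 19.568 L

19.568 L


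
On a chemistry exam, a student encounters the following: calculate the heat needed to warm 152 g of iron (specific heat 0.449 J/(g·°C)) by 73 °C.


q = mcΔT = 152 × 0.449 × 73
= 4982.10 J

4982.10 J


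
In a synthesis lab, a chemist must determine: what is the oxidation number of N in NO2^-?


x + 2(-2) = -1, so x = +3
Oxidation number: +3

+3


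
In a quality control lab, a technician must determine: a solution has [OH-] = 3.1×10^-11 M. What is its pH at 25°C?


pOH = -log10([OH-]) = -log10(3.1×10^-11)
= 11 - log10(3.1) = 10.51
pH = 14 - pOH = 14 - 10.51 = 3.49

3.49


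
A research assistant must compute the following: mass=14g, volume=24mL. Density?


ρ = mass/volume
= 14/24
= 0.583 g/mL

0.583 g/mL


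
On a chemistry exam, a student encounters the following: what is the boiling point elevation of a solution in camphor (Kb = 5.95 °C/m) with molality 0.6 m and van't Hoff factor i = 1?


ΔTb = Kb × m × i
= 5.95 × 0.6 × 1
= 3.57 °C

3.57 °C


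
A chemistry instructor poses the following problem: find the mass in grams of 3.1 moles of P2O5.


M(P2O5) = 141.94 g/mol
mass = n × M = 3.1 × 141.94 = 440.01 g

440.01 g


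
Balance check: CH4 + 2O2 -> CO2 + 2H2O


Equation: CH4 + 2O2 -> CO2 + 2H2O
Check atoms: C: 1=1, H: 4=4, O: 4=4
Balanced

Yes, balanced


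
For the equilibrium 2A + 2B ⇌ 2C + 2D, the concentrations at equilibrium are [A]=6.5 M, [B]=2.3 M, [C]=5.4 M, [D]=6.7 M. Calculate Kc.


Kc = [C]^2[D]^2/([A]^2[B]^2)
= (5.4^2 × 6.7^2)/(6.5^2 × 2.3^2)
= 1308.9924/223.5025
= 5.857

5.857


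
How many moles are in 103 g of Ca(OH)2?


M(Ca(OH)2) = 74.1 g/mol
n = mass/M = 103/74.1 = 1.39 mol

1.39 mol


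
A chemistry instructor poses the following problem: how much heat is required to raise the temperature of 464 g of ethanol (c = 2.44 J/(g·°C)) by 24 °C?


q = mcΔT = 464 × 2.44 × 24
= 27171.84 J

27171.84 J


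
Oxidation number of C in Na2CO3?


2(+1) + x + 3(-2) = 0, so x = +4
Oxidation number: +4

+4


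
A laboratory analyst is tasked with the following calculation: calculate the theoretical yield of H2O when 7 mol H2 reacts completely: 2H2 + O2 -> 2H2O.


Mole ratio H2O:H2 = 2:2
n(H2O) = 7 × 2/2 = 7.000 mol
mass = 7.000 × 18.02 = 126.14 g

126.14 g


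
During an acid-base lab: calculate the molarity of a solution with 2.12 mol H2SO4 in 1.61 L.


M = n/V = 2.12/1.61 = 1.317 mol/L

1.317 M


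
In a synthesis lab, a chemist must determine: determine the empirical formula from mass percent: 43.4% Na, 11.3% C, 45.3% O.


Assume 100 g sample. Moles of each element:
  Na: 43.4/22.99 = 1.888 mol
  C: 11.3/12.01 = 0.941 mol
  O: 45.3/16.0 = 2.831 mol
Divide by smallest (0.941):
  Na: 1.888/0.941 = 2.01
  C: 0.941/0.941 = 1.0
  O: 2.831/0.941 = 3.01
Empirical formula: Na2CO3

Na2CO3


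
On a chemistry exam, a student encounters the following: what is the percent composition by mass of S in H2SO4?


M(H2SO4) = 2×1.008 + 1×32.07 + 4×16.0 = 98.086 g/mol
Mass of S = 1 × 32.07 = 32.07 g/mol
% S = 32.07/98.086 × 100 = 32.70%

32.70%


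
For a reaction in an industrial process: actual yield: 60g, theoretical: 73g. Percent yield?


% yield = actual/theoretical × 100
= 60/73 × 100
= 82.19%

82.19%


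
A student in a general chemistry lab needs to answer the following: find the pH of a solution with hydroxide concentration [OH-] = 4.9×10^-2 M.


pOH = -log10([OH-]) = -log10(4.9×10^-2)
= 2 - log10(4.9) = 1.31
pH = 14 - pOH = 14 - 1.31 = 12.69

12.69


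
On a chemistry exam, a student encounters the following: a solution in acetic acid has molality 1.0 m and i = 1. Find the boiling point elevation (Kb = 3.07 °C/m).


ΔTb = Kb × m × i
= 3.07 × 1.0 × 1
= 3.07 °C

3.07 °C


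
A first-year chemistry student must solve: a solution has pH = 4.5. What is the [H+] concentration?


[H+] = 10^(-pH) = 10^(-4.5)
= 3.16×10^-5 M

3.16×10^-5 M


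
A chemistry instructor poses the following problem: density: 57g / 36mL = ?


ρ = mass/volume
= 57/36
= 1.583 g/mL

1.583 g/mL


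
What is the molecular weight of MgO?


M(MgO) = 1×24.31 + 1×16.0
= 24.31 + 16.0
= 40.31 g/mol

40.31 g/mol


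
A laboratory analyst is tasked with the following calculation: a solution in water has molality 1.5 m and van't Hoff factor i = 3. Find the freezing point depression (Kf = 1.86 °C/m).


ΔTf = Kf × m × i
= 1.86 × 1.5 × 3
= 8.37 °C

8.37 °C


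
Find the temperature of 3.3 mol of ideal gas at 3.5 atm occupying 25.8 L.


PV = nRT  (R = 0.08206 L·atm/(mol·K))
T = PV/(nR) = 3.5×25.8/(3.3×0.08206)
= 90.30/0.270798
= 333.46 K

333.46 K


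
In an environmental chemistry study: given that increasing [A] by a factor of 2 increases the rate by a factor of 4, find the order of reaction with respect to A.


rate ∝ [A]^n
2^n = 4 → n = 2
Order in A: 2

2


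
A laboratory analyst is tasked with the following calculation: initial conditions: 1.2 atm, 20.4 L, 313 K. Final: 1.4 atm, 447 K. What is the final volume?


P1V1/T1 = P2V2/T2
V2 = P1V1T2/(T1P2)
= 1.2×20.4×447/(313×1.4)
= 24.972 L

24.972 L


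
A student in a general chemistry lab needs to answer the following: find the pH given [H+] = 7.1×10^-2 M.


pH = -log10([H+]) = -log10(7.1×10^-2)
= 2 - log10(7.1)
= 2 - 0.85
= 1.15

1.15


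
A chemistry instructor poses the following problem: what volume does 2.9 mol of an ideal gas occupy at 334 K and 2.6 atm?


PV = nRT  (R = 0.08206 L·atm/(mol·K))
V = nRT/P = 2.9×0.08206×334/2.6
= 30.571 L

30.571 L
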